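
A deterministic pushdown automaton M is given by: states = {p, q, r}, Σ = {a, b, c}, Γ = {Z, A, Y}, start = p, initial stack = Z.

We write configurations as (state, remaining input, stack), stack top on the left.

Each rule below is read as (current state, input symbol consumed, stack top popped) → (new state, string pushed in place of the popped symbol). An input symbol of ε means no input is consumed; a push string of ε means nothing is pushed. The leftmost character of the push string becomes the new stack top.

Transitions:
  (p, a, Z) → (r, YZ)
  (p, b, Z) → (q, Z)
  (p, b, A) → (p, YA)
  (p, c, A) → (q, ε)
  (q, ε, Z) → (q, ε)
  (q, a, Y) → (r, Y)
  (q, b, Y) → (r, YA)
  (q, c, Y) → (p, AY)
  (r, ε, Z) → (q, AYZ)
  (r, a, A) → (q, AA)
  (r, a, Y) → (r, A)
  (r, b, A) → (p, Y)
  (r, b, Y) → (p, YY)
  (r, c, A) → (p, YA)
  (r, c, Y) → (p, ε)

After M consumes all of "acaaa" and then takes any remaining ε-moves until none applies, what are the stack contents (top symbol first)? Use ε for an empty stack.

AAZ

(p, acaaa, Z)
  read a, top Z: go to r, push YZ → (r, caaa, YZ)
  read c, top Y: go to p, push ε → (p, aaa, Z)
  read a, top Z: go to r, push YZ → (r, aa, YZ)
  read a, top Y: go to r, push A → (r, a, AZ)
  read a, top A: go to q, push AA → (q, ε, AAZ)
All input consumed in state q with stack AAZ.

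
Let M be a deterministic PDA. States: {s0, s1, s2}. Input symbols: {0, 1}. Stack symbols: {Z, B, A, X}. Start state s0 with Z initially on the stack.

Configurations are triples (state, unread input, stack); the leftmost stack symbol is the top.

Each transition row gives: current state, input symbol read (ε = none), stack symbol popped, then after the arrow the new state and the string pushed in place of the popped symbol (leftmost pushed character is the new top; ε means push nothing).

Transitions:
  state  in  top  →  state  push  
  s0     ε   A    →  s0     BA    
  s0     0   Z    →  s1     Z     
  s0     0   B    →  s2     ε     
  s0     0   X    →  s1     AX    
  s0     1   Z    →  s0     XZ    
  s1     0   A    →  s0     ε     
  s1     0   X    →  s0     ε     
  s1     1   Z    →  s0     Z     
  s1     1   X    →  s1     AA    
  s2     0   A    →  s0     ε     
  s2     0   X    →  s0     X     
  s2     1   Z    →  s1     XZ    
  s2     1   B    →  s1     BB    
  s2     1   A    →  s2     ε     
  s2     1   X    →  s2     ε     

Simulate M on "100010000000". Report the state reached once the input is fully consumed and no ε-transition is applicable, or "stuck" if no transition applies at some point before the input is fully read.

(s0, 100010000000, Z) ⊢ (s0, 00010000000, XZ) ⊢ (s1, 0010000000, AXZ) ⊢ (s0, 010000000, XZ) ⊢ (s1, 10000000, AXZ)
No transition for (s1, 1, top A); M blocks with input 10000000 remaining.

stuck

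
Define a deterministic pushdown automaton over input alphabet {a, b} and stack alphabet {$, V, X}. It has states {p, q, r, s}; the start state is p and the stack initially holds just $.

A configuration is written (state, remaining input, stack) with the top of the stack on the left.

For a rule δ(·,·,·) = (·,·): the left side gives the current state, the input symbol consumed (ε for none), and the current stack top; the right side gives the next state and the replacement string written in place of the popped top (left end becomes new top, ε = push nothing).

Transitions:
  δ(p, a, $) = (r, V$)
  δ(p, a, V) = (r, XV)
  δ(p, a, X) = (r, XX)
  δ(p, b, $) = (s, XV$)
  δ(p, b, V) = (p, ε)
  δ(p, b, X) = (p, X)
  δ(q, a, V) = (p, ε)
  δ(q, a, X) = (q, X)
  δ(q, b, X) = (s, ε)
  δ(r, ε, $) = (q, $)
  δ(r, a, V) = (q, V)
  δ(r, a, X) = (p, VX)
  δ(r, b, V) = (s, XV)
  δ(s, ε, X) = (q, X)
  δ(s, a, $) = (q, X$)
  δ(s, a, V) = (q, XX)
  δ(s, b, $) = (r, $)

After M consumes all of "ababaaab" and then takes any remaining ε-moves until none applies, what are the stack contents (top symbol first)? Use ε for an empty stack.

X$

(p, ababaaab, $) ⊢ (r, babaaab, V$) ⊢ (s, abaaab, XV$) ⊢ (q, abaaab, XV$) ⊢ (q, baaab, XV$) ⊢ (s, aaab, V$) ⊢ (q, aab, XX$) ⊢ (q, ab, XX$) ⊢ (q, b, XX$) ⊢ (s, ε, X$) ⊢ (q, ε, X$)
All input consumed in state q with stack X$.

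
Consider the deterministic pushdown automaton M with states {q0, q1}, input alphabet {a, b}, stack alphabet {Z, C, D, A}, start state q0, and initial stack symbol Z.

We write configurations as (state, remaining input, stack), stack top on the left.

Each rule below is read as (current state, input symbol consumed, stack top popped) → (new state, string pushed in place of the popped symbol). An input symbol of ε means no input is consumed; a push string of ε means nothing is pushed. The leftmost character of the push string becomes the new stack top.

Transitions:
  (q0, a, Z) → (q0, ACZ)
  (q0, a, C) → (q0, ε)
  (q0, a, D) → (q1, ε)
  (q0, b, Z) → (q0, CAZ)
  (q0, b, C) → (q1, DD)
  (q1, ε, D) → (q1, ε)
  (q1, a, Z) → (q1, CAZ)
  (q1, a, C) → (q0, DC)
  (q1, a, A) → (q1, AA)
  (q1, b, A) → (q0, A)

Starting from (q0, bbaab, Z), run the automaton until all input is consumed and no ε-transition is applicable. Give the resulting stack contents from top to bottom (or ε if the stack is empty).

(q0, bbaab, Z) ⊢ (q0, baab, CAZ) ⊢ (q1, aab, DDAZ) ⊢ (q1, aab, DAZ) ⊢ (q1, aab, AZ) ⊢ (q1, ab, AAZ) ⊢ (q1, b, AAAZ) ⊢ (q0, ε, AAAZ)
All input consumed in state q0 with stack AAAZ.

AAAZ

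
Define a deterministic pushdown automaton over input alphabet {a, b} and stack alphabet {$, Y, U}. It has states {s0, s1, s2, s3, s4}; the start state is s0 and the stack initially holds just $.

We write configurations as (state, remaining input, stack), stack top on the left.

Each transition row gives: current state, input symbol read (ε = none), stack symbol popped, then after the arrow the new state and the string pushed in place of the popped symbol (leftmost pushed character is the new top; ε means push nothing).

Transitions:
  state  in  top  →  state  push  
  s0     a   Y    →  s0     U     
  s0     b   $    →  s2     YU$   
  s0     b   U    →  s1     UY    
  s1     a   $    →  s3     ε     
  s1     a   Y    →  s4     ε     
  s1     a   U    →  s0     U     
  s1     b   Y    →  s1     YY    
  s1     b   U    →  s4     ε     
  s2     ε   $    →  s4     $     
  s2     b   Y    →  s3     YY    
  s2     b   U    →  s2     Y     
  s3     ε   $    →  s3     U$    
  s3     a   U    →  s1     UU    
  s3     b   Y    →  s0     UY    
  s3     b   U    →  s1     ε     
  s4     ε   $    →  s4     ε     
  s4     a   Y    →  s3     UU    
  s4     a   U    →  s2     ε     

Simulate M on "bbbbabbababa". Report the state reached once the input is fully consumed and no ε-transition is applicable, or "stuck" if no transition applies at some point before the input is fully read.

s0

(s0, bbbbabbababa, $)
  read b, top $: go to s2, push YU$ → (s2, bbbabbababa, YU$)
  read b, top Y: go to s3, push YY → (s3, bbabbababa, YYU$)
  read b, top Y: go to s0, push UY → (s0, babbababa, UYYU$)
  read b, top U: go to s1, push UY → (s1, abbababa, UYYYU$)
  read a, top U: go to s0, push U → (s0, bbababa, UYYYU$)
  read b, top U: go to s1, push UY → (s1, bababa, UYYYYU$)
  read b, top U: go to s4, push ε → (s4, ababa, YYYYU$)
  read a, top Y: go to s3, push UU → (s3, baba, UUYYYU$)
  read b, top U: go to s1, push ε → (s1, aba, UYYYU$)
  read a, top U: go to s0, push U → (s0, ba, UYYYU$)
  read b, top U: go to s1, push UY → (s1, a, UYYYYU$)
  read a, top U: go to s0, push U → (s0, ε, UYYYYU$)
All input consumed; M is in state s0.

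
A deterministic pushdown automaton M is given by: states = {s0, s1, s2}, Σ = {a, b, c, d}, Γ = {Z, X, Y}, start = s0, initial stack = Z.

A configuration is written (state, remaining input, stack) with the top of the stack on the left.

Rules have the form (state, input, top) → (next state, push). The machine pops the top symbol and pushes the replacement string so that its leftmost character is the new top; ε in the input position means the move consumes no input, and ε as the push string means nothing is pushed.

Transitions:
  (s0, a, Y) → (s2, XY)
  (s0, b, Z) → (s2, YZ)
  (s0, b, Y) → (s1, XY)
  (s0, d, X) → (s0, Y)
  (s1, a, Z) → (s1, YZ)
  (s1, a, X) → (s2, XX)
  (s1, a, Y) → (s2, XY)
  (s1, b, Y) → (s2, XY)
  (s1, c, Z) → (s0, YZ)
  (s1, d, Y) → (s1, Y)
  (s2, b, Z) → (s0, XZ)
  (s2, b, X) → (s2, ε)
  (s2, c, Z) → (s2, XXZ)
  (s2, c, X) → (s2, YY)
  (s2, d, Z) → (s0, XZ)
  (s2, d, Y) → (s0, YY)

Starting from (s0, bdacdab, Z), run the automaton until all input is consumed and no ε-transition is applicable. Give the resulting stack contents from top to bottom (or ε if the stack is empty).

(s0, bdacdab, Z)
  read b, top Z: go to s2, push YZ → (s2, dacdab, YZ)
  read d, top Y: go to s0, push YY → (s0, acdab, YYZ)
  read a, top Y: go to s2, push XY → (s2, cdab, XYYZ)
  read c, top X: go to s2, push YY → (s2, dab, YYYYZ)
  read d, top Y: go to s0, push YY → (s0, ab, YYYYYZ)
  read a, top Y: go to s2, push XY → (s2, b, XYYYYYZ)
  read b, top X: go to s2, push ε → (s2, ε, YYYYYZ)
All input consumed in state s2 with stack YYYYYZ.

YYYYYZ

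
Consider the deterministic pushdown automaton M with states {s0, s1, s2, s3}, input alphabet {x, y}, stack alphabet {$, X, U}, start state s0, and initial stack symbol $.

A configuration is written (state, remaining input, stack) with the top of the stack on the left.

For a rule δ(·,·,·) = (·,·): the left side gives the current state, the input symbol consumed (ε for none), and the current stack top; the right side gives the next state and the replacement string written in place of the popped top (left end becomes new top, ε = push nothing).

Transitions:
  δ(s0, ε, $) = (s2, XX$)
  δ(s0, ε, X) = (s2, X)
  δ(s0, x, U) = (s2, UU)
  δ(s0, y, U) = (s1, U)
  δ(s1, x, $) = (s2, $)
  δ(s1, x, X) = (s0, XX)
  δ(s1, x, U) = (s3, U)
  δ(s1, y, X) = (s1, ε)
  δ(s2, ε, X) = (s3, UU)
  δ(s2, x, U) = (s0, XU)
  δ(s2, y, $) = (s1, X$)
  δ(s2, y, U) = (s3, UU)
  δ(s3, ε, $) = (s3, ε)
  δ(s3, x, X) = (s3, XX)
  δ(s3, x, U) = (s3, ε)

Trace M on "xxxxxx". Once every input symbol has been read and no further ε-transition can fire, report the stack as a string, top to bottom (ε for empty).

XXXXX$

(s0, xxxxxx, $)
  ε-move, top $: go to s2, push XX$ → (s2, xxxxxx, XX$)
  ε-move, top X: go to s3, push UU → (s3, xxxxxx, UUX$)
  read x, top U: go to s3, push ε → (s3, xxxxx, UX$)
  read x, top U: go to s3, push ε → (s3, xxxx, X$)
  read x, top X: go to s3, push XX → (s3, xxx, XX$)
  read x, top X: go to s3, push XX → (s3, xx, XXX$)
  read x, top X: go to s3, push XX → (s3, x, XXXX$)
  read x, top X: go to s3, push XX → (s3, ε, XXXXX$)
All input consumed in state s3 with stack XXXXX$.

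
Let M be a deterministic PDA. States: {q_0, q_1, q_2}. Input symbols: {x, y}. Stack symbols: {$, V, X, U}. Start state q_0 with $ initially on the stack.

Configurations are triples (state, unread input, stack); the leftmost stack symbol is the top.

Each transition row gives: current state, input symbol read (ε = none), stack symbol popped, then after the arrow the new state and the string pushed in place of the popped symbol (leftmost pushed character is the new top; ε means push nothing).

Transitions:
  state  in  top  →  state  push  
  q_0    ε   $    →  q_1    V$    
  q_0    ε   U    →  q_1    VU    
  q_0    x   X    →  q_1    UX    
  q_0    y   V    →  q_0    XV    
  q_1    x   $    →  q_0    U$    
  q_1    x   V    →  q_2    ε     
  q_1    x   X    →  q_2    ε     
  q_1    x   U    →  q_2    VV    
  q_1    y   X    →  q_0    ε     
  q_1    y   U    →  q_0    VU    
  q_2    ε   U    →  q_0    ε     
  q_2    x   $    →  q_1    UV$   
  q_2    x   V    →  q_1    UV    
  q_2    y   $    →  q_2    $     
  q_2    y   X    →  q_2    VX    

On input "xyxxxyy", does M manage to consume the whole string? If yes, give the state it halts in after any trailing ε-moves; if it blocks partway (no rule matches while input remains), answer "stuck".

(q_0, xyxxxyy, $)
  ε-move, top $: go to q_1, push V$ → (q_1, xyxxxyy, V$)
  read x, top V: go to q_2, push ε → (q_2, yxxxyy, $)
  read y, top $: go to q_2, push $ → (q_2, xxxyy, $)
  read x, top $: go to q_1, push UV$ → (q_1, xxyy, UV$)
  read x, top U: go to q_2, push VV → (q_2, xyy, VVV$)
  read x, top V: go to q_1, push UV → (q_1, yy, UVVV$)
  read y, top U: go to q_0, push VU → (q_0, y, VUVVV$)
  read y, top V: go to q_0, push XV → (q_0, ε, XVUVVV$)
All input consumed; M is in state q_0.

q_0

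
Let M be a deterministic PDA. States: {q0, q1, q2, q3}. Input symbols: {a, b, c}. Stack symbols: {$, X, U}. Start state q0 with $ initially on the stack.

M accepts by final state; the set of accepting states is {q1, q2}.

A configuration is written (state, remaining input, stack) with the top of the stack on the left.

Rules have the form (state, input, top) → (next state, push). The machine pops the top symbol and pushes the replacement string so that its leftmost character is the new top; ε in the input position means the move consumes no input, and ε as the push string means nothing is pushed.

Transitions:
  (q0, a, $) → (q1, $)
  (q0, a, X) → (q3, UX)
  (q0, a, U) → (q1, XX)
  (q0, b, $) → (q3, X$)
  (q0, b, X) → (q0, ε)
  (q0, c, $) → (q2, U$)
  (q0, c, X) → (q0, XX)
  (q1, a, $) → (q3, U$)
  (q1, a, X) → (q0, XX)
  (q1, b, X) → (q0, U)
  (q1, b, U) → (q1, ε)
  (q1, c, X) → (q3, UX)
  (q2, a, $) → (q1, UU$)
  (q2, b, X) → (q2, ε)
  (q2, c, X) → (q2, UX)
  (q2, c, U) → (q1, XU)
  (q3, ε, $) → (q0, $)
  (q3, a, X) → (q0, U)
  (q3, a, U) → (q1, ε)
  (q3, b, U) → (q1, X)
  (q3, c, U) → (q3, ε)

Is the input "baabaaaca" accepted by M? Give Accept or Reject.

Reject

(q0, baabaaaca, $)
  read b, top $: go to q3, push X$ → (q3, aabaaaca, X$)
  read a, top X: go to q0, push U → (q0, abaaaca, U$)
  read a, top U: go to q1, push XX → (q1, baaaca, XX$)
  read b, top X: go to q0, push U → (q0, aaaca, UX$)
  read a, top U: go to q1, push XX → (q1, aaca, XXX$)
  read a, top X: go to q0, push XX → (q0, aca, XXXX$)
  read a, top X: go to q3, push UX → (q3, ca, UXXXX$)
  read c, top U: go to q3, push ε → (q3, a, XXXX$)
  read a, top X: go to q0, push U → (q0, ε, UXXX$)
All input consumed; state q0 ∉ F and no further ε-move applies.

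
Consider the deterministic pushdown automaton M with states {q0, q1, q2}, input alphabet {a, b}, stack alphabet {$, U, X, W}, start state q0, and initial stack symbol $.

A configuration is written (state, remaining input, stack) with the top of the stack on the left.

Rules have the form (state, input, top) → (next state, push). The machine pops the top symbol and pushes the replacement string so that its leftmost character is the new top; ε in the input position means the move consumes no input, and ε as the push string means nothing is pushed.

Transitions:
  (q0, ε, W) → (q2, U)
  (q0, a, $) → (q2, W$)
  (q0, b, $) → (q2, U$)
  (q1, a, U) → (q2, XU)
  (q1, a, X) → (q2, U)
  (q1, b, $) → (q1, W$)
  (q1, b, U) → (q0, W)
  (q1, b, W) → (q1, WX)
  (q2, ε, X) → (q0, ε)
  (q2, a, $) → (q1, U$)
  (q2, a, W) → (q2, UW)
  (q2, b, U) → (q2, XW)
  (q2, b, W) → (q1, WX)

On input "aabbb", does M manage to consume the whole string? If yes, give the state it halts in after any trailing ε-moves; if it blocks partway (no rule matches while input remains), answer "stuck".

(q0, aabbb, $)
  read a, top $: go to q2, push W$ → (q2, abbb, W$)
  read a, top W: go to q2, push UW → (q2, bbb, UW$)
  read b, top U: go to q2, push XW → (q2, bb, XWW$)
  ε-move, top X: go to q0, push ε → (q0, bb, WW$)
  ε-move, top W: go to q2, push U → (q2, bb, UW$)
  read b, top U: go to q2, push XW → (q2, b, XWW$)
  ε-move, top X: go to q0, push ε → (q0, b, WW$)
  ε-move, top W: go to q2, push U → (q2, b, UW$)
  read b, top U: go to q2, push XW → (q2, ε, XWW$)
  ε-move, top X: go to q0, push ε → (q0, ε, WW$)
  ε-move, top W: go to q2, push U → (q2, ε, UW$)
All input consumed; M is in state q2.

q2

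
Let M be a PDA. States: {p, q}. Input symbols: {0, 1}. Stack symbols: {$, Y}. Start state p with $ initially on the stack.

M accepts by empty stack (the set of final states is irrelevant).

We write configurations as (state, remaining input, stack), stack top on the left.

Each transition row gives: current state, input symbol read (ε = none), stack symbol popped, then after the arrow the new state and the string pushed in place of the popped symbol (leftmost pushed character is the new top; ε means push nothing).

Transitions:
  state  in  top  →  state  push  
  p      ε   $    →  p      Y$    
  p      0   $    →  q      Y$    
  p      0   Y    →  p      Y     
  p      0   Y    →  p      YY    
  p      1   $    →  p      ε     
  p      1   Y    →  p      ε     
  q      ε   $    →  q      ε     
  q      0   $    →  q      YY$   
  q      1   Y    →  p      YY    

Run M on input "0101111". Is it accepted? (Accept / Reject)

One accepting computation: (p, 0101111, $) ⊢ (q, 101111, Y$) ⊢ (p, 01111, YY$) ⊢ (p, 1111, YYY$) ⊢ (p, 111, YY$) ⊢ (p, 11, Y$) ⊢ (p, 1, $) ⊢ (p, ε, ε)
All input consumed and the stack is empty.

Accept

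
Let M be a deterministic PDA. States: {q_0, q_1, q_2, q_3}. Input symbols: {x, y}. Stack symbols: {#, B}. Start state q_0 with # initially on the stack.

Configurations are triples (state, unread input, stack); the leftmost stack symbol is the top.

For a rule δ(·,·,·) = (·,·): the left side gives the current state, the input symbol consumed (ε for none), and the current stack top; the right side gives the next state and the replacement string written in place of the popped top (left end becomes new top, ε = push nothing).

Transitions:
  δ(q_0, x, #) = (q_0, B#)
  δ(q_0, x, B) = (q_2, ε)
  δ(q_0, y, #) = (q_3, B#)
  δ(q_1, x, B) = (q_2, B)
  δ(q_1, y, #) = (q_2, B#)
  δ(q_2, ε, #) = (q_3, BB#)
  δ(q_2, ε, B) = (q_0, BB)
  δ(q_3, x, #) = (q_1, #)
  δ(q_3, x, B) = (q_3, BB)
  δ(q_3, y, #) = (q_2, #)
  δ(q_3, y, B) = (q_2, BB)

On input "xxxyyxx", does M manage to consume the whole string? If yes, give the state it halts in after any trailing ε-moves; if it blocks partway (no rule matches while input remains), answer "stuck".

(q_0, xxxyyxx, #) ⊢ (q_0, xxyyxx, B#) ⊢ (q_2, xyyxx, #) ⊢ (q_3, xyyxx, BB#) ⊢ (q_3, yyxx, BBB#) ⊢ (q_2, yxx, BBBB#) ⊢ (q_0, yxx, BBBBB#)
No transition for (q_0, y, top B); M blocks with input yxx remaining.

stuck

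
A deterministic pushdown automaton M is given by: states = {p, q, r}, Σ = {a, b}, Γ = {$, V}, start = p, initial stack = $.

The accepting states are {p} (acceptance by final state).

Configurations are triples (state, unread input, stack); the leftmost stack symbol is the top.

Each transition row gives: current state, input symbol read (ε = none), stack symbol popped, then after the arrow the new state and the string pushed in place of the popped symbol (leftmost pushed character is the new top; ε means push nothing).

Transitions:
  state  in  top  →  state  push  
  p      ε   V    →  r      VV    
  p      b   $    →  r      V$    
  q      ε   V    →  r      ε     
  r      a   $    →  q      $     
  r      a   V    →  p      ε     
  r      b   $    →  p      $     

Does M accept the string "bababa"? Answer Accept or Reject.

Accept

(p, bababa, $)
  read b, top $: go to r, push V$ → (r, ababa, V$)
  read a, top V: go to p, push ε → (p, baba, $)
  read b, top $: go to r, push V$ → (r, aba, V$)
  read a, top V: go to p, push ε → (p, ba, $)
  read b, top $: go to r, push V$ → (r, a, V$)
  read a, top V: go to p, push ε → (p, ε, $)
All input consumed; state p ∈ F.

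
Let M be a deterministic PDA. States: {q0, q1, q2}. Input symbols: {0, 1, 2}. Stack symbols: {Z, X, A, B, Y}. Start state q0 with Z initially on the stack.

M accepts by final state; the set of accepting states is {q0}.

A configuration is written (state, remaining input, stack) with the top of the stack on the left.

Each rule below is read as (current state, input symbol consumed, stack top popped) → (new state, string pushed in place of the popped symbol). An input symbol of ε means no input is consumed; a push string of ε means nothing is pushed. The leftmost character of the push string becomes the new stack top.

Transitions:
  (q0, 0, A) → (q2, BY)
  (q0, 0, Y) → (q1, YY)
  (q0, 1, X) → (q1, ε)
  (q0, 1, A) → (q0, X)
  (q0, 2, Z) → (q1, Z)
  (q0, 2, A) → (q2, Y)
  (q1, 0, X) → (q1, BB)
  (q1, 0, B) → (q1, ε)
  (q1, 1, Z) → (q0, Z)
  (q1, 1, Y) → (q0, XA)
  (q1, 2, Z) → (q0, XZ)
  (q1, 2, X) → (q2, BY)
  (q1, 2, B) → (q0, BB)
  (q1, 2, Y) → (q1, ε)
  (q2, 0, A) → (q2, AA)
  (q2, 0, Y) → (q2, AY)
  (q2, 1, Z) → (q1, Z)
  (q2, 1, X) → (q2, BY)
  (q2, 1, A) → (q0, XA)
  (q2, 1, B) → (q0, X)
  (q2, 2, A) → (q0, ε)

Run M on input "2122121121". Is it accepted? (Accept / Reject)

Accept

(q0, 2122121121, Z)
  read 2, top Z: go to q1, push Z → (q1, 122121121, Z)
  read 1, top Z: go to q0, push Z → (q0, 22121121, Z)
  read 2, top Z: go to q1, push Z → (q1, 2121121, Z)
  read 2, top Z: go to q0, push XZ → (q0, 121121, XZ)
  read 1, top X: go to q1, push ε → (q1, 21121, Z)
  read 2, top Z: go to q0, push XZ → (q0, 1121, XZ)
  read 1, top X: go to q1, push ε → (q1, 121, Z)
  read 1, top Z: go to q0, push Z → (q0, 21, Z)
  read 2, top Z: go to q1, push Z → (q1, 1, Z)
  read 1, top Z: go to q0, push Z → (q0, ε, Z)
All input consumed; state q0 ∈ F.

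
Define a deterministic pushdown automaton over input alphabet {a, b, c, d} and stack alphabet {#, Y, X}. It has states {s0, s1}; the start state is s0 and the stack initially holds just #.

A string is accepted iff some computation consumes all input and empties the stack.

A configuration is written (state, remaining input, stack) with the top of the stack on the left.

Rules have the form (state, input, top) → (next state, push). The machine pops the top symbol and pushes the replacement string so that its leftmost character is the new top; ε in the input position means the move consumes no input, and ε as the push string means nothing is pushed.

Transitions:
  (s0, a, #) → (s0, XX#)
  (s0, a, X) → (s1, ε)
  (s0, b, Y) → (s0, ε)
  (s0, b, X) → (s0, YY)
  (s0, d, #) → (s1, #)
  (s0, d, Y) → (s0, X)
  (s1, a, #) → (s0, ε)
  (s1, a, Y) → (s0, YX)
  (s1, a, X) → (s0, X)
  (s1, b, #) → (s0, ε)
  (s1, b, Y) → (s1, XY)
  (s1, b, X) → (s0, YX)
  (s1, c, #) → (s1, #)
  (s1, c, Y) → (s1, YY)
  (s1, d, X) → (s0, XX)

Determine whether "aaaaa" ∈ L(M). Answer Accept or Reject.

Accept

(s0, aaaaa, #) ⊢ (s0, aaaa, XX#) ⊢ (s1, aaa, X#) ⊢ (s0, aa, X#) ⊢ (s1, a, #) ⊢ (s0, ε, ε)
All input consumed and the stack is empty.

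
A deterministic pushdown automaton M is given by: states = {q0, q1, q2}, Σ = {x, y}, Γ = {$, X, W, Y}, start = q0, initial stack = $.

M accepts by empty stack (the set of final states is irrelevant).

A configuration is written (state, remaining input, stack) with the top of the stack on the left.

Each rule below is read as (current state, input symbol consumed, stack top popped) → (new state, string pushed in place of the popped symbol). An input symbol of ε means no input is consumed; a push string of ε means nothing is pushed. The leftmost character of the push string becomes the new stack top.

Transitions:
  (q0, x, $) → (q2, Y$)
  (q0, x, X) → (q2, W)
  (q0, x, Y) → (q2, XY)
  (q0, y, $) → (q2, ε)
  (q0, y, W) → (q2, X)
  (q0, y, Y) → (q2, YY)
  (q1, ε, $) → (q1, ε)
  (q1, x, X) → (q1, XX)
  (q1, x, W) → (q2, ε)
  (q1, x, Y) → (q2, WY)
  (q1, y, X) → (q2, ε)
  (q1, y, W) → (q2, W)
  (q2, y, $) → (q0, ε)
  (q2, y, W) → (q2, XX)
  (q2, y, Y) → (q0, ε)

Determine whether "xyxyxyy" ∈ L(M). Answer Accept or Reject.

Accept

(q0, xyxyxyy, $)
  read x, top $: go to q2, push Y$ → (q2, yxyxyy, Y$)
  read y, top Y: go to q0, push ε → (q0, xyxyy, $)
  read x, top $: go to q2, push Y$ → (q2, yxyy, Y$)
  read y, top Y: go to q0, push ε → (q0, xyy, $)
  read x, top $: go to q2, push Y$ → (q2, yy, Y$)
  read y, top Y: go to q0, push ε → (q0, y, $)
  read y, top $: go to q2, push ε → (q2, ε, ε)
All input consumed and the stack is empty.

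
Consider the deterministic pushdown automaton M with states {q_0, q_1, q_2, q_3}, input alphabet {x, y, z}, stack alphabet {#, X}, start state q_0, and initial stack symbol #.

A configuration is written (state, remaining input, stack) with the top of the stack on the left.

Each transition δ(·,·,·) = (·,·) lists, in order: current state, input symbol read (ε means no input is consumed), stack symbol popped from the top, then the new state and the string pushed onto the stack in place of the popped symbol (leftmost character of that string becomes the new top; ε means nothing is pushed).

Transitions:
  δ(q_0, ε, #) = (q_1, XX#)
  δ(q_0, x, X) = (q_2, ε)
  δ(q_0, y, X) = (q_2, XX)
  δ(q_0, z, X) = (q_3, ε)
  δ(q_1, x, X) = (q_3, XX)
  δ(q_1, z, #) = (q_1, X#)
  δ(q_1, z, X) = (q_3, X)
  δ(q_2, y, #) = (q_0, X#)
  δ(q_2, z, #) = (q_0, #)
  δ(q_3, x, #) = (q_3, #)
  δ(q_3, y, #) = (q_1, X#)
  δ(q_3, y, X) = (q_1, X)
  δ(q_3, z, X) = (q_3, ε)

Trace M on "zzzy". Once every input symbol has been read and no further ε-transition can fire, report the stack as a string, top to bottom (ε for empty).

X#

(q_0, zzzy, #) ⊢ (q_1, zzzy, XX#) ⊢ (q_3, zzy, XX#) ⊢ (q_3, zy, X#) ⊢ (q_3, y, #) ⊢ (q_1, ε, X#)
All input consumed in state q_1 with stack X#.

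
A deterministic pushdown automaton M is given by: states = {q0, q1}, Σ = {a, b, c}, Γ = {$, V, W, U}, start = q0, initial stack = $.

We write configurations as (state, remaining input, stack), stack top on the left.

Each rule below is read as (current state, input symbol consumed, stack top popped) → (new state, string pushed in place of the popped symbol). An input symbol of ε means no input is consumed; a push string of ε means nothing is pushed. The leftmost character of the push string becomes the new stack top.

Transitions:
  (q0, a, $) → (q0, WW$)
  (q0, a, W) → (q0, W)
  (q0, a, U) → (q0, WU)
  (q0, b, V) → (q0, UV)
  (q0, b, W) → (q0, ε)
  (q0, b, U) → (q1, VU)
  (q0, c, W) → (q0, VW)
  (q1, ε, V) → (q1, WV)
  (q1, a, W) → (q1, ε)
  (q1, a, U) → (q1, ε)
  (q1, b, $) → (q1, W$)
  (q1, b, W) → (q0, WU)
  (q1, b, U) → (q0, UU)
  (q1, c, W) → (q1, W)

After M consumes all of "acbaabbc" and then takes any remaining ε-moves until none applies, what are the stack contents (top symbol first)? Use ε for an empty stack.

WVUVWW$

(q0, acbaabbc, $)
  read a, top $: go to q0, push WW$ → (q0, cbaabbc, WW$)
  read c, top W: go to q0, push VW → (q0, baabbc, VWW$)
  read b, top V: go to q0, push UV → (q0, aabbc, UVWW$)
  read a, top U: go to q0, push WU → (q0, abbc, WUVWW$)
  read a, top W: go to q0, push W → (q0, bbc, WUVWW$)
  read b, top W: go to q0, push ε → (q0, bc, UVWW$)
  read b, top U: go to q1, push VU → (q1, c, VUVWW$)
  ε-move, top V: go to q1, push WV → (q1, c, WVUVWW$)
  read c, top W: go to q1, push W → (q1, ε, WVUVWW$)
All input consumed in state q1 with stack WVUVWW$.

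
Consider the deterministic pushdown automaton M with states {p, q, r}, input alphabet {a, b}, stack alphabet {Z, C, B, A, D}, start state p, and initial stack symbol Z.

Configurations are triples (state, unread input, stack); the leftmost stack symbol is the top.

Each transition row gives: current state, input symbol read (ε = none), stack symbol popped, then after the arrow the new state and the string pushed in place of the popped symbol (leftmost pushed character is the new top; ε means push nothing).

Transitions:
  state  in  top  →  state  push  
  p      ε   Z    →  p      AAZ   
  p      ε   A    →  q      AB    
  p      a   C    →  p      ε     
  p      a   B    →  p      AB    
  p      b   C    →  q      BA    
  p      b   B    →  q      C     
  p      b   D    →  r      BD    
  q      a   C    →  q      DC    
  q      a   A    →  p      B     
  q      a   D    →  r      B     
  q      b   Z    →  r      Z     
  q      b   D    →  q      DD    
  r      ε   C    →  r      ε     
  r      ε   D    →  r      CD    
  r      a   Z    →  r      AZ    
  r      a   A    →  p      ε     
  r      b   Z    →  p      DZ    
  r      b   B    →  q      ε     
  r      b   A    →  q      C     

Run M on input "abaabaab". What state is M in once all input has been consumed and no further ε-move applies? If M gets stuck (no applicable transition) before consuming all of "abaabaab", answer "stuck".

q

(p, abaabaab, Z)
  ε-move, top Z: go to p, push AAZ → (p, abaabaab, AAZ)
  ε-move, top A: go to q, push AB → (q, abaabaab, ABAZ)
  read a, top A: go to p, push B → (p, baabaab, BBAZ)
  read b, top B: go to q, push C → (q, aabaab, CBAZ)
  read a, top C: go to q, push DC → (q, abaab, DCBAZ)
  read a, top D: go to r, push B → (r, baab, BCBAZ)
  read b, top B: go to q, push ε → (q, aab, CBAZ)
  read a, top C: go to q, push DC → (q, ab, DCBAZ)
  read a, top D: go to r, push B → (r, b, BCBAZ)
  read b, top B: go to q, push ε → (q, ε, CBAZ)
All input consumed; M is in state q.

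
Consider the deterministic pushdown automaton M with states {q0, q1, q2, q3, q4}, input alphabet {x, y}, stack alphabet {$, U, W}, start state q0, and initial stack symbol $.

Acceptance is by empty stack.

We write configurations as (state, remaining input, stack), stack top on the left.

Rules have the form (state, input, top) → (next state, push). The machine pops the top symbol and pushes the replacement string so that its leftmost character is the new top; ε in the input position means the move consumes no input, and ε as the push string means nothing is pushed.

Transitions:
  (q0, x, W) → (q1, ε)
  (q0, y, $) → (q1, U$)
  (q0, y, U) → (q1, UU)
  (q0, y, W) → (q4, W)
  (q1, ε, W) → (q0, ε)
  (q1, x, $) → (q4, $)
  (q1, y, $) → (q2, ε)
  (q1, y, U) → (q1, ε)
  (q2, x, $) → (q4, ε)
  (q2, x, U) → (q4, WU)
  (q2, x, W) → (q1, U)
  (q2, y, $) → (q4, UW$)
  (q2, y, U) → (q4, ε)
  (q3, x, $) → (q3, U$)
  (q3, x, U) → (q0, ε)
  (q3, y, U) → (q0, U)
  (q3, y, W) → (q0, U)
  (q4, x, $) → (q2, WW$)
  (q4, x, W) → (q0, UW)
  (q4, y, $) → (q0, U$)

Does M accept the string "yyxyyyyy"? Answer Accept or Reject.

Accept

(q0, yyxyyyyy, $)
  read y, top $: go to q1, push U$ → (q1, yxyyyyy, U$)
  read y, top U: go to q1, push ε → (q1, xyyyyy, $)
  read x, top $: go to q4, push $ → (q4, yyyyy, $)
  read y, top $: go to q0, push U$ → (q0, yyyy, U$)
  read y, top U: go to q1, push UU → (q1, yyy, UU$)
  read y, top U: go to q1, push ε → (q1, yy, U$)
  read y, top U: go to q1, push ε → (q1, y, $)
  read y, top $: go to q2, push ε → (q2, ε, ε)
All input consumed and the stack is empty.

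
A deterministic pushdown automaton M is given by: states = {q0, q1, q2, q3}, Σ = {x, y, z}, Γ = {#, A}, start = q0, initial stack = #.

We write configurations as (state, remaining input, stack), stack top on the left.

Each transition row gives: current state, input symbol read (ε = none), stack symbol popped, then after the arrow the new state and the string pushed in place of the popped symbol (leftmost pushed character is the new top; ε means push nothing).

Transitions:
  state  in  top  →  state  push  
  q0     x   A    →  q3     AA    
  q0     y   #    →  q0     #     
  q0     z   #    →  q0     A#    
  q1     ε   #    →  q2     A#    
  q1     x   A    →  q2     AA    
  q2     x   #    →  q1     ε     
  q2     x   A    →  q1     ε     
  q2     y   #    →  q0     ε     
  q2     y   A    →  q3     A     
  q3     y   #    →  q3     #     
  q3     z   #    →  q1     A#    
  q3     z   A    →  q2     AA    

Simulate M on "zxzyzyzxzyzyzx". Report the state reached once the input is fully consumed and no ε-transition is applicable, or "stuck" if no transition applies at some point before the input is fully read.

(q0, zxzyzyzxzyzyzx, #)
  read z, top #: go to q0, push A# → (q0, xzyzyzxzyzyzx, A#)
  read x, top A: go to q3, push AA → (q3, zyzyzxzyzyzx, AA#)
  read z, top A: go to q2, push AA → (q2, yzyzxzyzyzx, AAA#)
  read y, top A: go to q3, push A → (q3, zyzxzyzyzx, AAA#)
  read z, top A: go to q2, push AA → (q2, yzxzyzyzx, AAAA#)
  read y, top A: go to q3, push A → (q3, zxzyzyzx, AAAA#)
  read z, top A: go to q2, push AA → (q2, xzyzyzx, AAAAA#)
  read x, top A: go to q1, push ε → (q1, zyzyzx, AAAA#)
No transition for (q1, z, top A); M blocks with input zyzyzx remaining.

stuck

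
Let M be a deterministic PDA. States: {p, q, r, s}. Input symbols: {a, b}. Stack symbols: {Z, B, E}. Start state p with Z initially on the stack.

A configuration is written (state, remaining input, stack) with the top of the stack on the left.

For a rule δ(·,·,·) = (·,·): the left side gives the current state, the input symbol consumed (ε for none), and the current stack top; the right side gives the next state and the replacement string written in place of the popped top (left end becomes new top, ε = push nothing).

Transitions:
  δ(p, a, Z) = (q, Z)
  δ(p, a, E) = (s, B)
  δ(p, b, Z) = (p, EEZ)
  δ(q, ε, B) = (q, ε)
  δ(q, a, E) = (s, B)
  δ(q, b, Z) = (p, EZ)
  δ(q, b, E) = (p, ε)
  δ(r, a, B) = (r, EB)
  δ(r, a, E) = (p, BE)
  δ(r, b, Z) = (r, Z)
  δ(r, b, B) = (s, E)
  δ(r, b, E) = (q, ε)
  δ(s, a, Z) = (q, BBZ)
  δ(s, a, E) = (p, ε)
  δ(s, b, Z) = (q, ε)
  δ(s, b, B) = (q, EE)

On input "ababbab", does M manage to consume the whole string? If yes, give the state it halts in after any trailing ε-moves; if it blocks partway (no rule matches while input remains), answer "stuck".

(p, ababbab, Z)
  read a, top Z: go to q, push Z → (q, babbab, Z)
  read b, top Z: go to p, push EZ → (p, abbab, EZ)
  read a, top E: go to s, push B → (s, bbab, BZ)
  read b, top B: go to q, push EE → (q, bab, EEZ)
  read b, top E: go to p, push ε → (p, ab, EZ)
  read a, top E: go to s, push B → (s, b, BZ)
  read b, top B: go to q, push EE → (q, ε, EEZ)
All input consumed; M is in state q.

q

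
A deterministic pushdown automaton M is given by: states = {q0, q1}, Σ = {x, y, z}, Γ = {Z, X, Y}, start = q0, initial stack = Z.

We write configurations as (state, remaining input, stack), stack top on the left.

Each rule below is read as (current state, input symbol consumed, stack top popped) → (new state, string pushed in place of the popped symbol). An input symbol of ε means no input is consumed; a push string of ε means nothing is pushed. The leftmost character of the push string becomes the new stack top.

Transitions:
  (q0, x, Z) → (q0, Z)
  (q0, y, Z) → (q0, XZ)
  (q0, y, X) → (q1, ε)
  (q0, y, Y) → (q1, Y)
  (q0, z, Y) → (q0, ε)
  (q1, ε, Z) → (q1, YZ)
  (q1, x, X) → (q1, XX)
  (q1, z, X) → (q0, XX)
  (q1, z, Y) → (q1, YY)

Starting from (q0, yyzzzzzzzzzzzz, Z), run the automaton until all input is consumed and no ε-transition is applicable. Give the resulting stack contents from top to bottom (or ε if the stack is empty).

YYYYYYYYYYYYYZ

(q0, yyzzzzzzzzzzzz, Z)
  read y, top Z: go to q0, push XZ → (q0, yzzzzzzzzzzzz, XZ)
  read y, top X: go to q1, push ε → (q1, zzzzzzzzzzzz, Z)
  ε-move, top Z: go to q1, push YZ → (q1, zzzzzzzzzzzz, YZ)
  read z, top Y: go to q1, push YY → (q1, zzzzzzzzzzz, YYZ)
  read z, top Y: go to q1, push YY → (q1, zzzzzzzzzz, YYYZ)
  read z, top Y: go to q1, push YY → (q1, zzzzzzzzz, YYYYZ)
  read z, top Y: go to q1, push YY → (q1, zzzzzzzz, YYYYYZ)
  read z, top Y: go to q1, push YY → (q1, zzzzzzz, YYYYYYZ)
  read z, top Y: go to q1, push YY → (q1, zzzzzz, YYYYYYYZ)
  read z, top Y: go to q1, push YY → (q1, zzzzz, YYYYYYYYZ)
  read z, top Y: go to q1, push YY → (q1, zzzz, YYYYYYYYYZ)
  read z, top Y: go to q1, push YY → (q1, zzz, YYYYYYYYYYZ)
  read z, top Y: go to q1, push YY → (q1, zz, YYYYYYYYYYYZ)
  read z, top Y: go to q1, push YY → (q1, z, YYYYYYYYYYYYZ)
  read z, top Y: go to q1, push YY → (q1, ε, YYYYYYYYYYYYYZ)
All input consumed in state q1 with stack YYYYYYYYYYYYYZ.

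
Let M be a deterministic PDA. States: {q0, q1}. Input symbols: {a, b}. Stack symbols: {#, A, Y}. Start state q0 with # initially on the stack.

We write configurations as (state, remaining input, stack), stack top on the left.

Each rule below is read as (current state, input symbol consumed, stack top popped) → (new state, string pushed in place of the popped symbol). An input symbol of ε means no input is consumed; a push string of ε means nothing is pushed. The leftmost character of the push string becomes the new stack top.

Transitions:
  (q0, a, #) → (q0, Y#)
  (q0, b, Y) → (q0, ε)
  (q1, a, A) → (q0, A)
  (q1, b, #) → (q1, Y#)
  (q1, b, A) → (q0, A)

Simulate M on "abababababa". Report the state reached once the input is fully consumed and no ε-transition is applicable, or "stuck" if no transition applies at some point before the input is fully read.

q0

(q0, abababababa, #)
  read a, top #: go to q0, push Y# → (q0, bababababa, Y#)
  read b, top Y: go to q0, push ε → (q0, ababababa, #)
  read a, top #: go to q0, push Y# → (q0, babababa, Y#)
  read b, top Y: go to q0, push ε → (q0, abababa, #)
  read a, top #: go to q0, push Y# → (q0, bababa, Y#)
  read b, top Y: go to q0, push ε → (q0, ababa, #)
  read a, top #: go to q0, push Y# → (q0, baba, Y#)
  read b, top Y: go to q0, push ε → (q0, aba, #)
  read a, top #: go to q0, push Y# → (q0, ba, Y#)
  read b, top Y: go to q0, push ε → (q0, a, #)
  read a, top #: go to q0, push Y# → (q0, ε, Y#)
All input consumed; M is in state q0.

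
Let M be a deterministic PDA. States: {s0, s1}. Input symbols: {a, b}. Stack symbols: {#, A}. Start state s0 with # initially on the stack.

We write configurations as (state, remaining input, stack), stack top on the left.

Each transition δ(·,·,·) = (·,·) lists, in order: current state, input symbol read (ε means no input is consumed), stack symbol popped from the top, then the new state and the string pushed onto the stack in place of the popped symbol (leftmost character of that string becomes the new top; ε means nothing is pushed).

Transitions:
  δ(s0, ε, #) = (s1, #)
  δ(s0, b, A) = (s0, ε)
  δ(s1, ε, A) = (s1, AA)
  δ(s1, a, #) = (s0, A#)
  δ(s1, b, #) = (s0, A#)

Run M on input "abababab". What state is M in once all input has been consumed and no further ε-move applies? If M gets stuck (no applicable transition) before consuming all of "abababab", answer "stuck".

(s0, abababab, #) ⊢ (s1, abababab, #) ⊢ (s0, bababab, A#) ⊢ (s0, ababab, #) ⊢ (s1, ababab, #) ⊢ (s0, babab, A#) ⊢ (s0, abab, #) ⊢ (s1, abab, #) ⊢ (s0, bab, A#) ⊢ (s0, ab, #) ⊢ (s1, ab, #) ⊢ (s0, b, A#) ⊢ (s0, ε, #) ⊢ (s1, ε, #)
All input consumed; M is in state s1.

s1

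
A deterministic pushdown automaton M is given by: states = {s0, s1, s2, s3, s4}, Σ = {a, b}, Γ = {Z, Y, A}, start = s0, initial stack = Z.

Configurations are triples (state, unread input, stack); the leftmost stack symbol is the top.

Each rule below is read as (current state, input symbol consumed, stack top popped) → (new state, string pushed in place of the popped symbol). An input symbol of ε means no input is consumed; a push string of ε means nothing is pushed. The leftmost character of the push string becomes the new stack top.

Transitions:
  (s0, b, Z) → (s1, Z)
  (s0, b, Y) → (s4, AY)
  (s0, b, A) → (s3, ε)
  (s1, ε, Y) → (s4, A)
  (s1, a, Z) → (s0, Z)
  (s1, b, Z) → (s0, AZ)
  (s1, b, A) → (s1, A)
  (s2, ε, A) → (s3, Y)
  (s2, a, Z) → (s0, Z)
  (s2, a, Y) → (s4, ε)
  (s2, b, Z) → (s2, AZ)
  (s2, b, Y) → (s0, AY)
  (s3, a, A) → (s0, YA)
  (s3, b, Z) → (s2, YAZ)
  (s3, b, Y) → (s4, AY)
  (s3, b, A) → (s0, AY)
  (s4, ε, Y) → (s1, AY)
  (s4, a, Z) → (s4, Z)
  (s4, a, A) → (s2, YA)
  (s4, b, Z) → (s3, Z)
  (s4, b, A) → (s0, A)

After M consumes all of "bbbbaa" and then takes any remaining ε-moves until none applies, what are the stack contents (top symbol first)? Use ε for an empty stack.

(s0, bbbbaa, Z)
  read b, top Z: go to s1, push Z → (s1, bbbaa, Z)
  read b, top Z: go to s0, push AZ → (s0, bbaa, AZ)
  read b, top A: go to s3, push ε → (s3, baa, Z)
  read b, top Z: go to s2, push YAZ → (s2, aa, YAZ)
  read a, top Y: go to s4, push ε → (s4, a, AZ)
  read a, top A: go to s2, push YA → (s2, ε, YAZ)
All input consumed in state s2 with stack YAZ.

YAZ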